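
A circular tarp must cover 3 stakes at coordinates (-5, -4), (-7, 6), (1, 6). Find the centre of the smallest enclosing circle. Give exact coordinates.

(-3, 1.6)

Call the three points A, B, C in the order given.
Side lengths²: AB² = 104, AC² = 136, BC² = 64.
Since AC² = 136 < 104 + 64 = 168, the triangle is acute, so the smallest enclosing circle is the circumcircle.
Circumcentre = (-3, 1.6), r² = 35.36.
Centre = (-3, 1.6).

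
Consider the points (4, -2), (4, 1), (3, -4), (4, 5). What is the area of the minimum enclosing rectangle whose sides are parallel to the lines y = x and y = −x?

40

In coordinates u = x + y, v = x − y the rectangle is axis-aligned; the map (x,y)→(u,v) scales areas by 2.
u-values: 2, 5, -1, 9; range = 9 − (-1) = 10.
v-values: 6, 3, 7, -1; range = 7 − (-1) = 8.
Area = (10 × 8) / 2 = 40.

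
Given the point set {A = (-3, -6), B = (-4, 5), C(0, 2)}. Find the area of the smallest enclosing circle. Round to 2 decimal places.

95.82

Side lengths²: AB² = 122, AC² = 73, BC² = 25.
Since AB² = 122 ≥ 73 + 25 = 98, the angle opposite AB is not acute, so the smallest enclosing circle has AB as diameter.
Centre = midpoint of AB = (-3.5, -0.5), r² = 122/4 = 30.5.
Area = π·r² = π·30.5 ≈ 95.82.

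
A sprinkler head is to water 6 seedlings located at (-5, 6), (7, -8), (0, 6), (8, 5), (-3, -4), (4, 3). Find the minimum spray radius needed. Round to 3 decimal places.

9.220

A smallest enclosing disk is always determined by at most three of the input points on its boundary.
The farthest pair is (-5, 6)–(7, -8) with squared distance 340. The circle on this segment as diameter has centre (1, -1) and r² = 340/4 = 85.
Check (0, 6): distance² to centre = 50 ≤ 85, so it lies inside.
All remaining points lie in this disk, and no smaller disk contains both endpoints, so this is the minimum enclosing circle.
r = √85 ≈ 9.220.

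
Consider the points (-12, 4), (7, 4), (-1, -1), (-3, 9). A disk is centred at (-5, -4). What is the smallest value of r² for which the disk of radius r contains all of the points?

208

The required radius is the distance from (-5, -4) to the farthest point.
Squared distances: 113, 208, 25, 173.
Maximum is 208, attained at (7, 4).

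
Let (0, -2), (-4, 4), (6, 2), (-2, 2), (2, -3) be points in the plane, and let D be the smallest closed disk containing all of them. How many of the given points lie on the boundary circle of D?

The minimum enclosing circle of a finite set is fixed by two of the points (as a diameter) or three (as a circumcircle).
The minimum enclosing circle is determined by three boundary points: (-4, 4), (6, 2), (2, -3).
Their circumcentre is (47/58, 119/58) with r² = 45305/1682.
The farthest remaining point (0, -2) is at distance² 28717/1682 ≤ 45305/1682.
The points at distance exactly r from the centre are (-4, 4), (6, 2), (2, -3) — 3 points.

3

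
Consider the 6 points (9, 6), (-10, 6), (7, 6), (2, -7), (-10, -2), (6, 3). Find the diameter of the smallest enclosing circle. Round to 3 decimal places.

By Welzl's lemma the MEC is supported by two points (diametrically opposite) or three points (on a circumcircle).
The farthest pair is (9, 6)–(-10, -2) with squared distance 425. The circle on this segment as diameter has centre (-0.5, 2) and r² = 425/4 = 106.25.
Check (-10, 6): distance² to centre = 106.25 ≤ 106.25, so it lies inside.
All remaining points lie in this disk, and no smaller disk contains both endpoints, so this is the minimum enclosing circle.
Diameter = 2r = 2√(106.25) ≈ 20.616.

20.616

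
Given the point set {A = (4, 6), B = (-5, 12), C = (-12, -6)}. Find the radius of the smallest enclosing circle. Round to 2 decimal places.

Side lengths²: AB² = 117, AC² = 400, BC² = 373.
Since AC² = 400 < 373 + 117 = 490, the triangle is acute, so the smallest enclosing circle is the circumcircle.
Circumcentre = (-181/34, 30/17), r² = 121225/1156.
r = √(121225/1156) ≈ 10.24.

10.24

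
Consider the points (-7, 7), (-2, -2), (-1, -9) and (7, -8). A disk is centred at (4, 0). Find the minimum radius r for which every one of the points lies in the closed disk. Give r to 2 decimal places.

The required radius is the distance from (4, 0) to the farthest point.
Squared distances: 170, 40, 106, 73.
Maximum is 170, attained at (-7, 7).
r = √170 ≈ 13.04.

13.04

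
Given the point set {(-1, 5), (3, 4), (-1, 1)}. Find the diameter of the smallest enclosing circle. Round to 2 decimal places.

Call the three points A, B, C in the order given.
Side lengths²: AB² = 17, AC² = 16, BC² = 25.
Since BC² = 25 < 17 + 16 = 33, the triangle is acute, so the smallest enclosing circle is the circumcircle.
Circumcentre = (0.625, 3), r² = 6.640625.
Diameter = 2r = 2√(6.640625) ≈ 5.15.

5.15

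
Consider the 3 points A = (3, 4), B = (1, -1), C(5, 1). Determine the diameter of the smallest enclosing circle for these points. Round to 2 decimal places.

5.43

Side lengths²: AB² = 29, AC² = 13, BC² = 20.
Since AB² = 29 < 20 + 13 = 33, the triangle is acute, so the smallest enclosing circle is the circumcircle.
Circumcentre = (2.3125, 1.375), r² = 7.36328125.
Diameter = 2r = 2√(7.36328125) ≈ 5.43.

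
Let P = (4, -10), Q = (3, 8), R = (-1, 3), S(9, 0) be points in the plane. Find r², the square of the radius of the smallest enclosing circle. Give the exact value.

The minimum enclosing circle of a finite set is fixed by two of the points (as a diameter) or three (as a circumcircle).
The farthest pair is P–Q with squared distance 325. The circle on this segment as diameter has centre (3.5, -1) and r² = 325/4 = 81.25.
Check R: distance² to centre = 36.25 ≤ 81.25, so it lies inside.
All remaining points lie in this disk, and no smaller disk contains both endpoints, so this is the minimum enclosing circle.

81.25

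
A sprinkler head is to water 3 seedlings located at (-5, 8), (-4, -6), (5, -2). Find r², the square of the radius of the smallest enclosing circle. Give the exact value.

19109/338

Call the three points A, B, C in the order given.
Side lengths²: AB² = 197, AC² = 200, BC² = 97.
Since AC² = 200 < 197 + 97 = 294, the triangle is acute, so the smallest enclosing circle is the circumcircle.
Circumcentre = (-47/26, 31/26), r² = 19109/338.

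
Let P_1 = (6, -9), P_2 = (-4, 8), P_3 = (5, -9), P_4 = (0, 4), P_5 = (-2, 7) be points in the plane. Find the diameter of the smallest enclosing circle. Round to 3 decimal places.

19.723

The minimum enclosing circle of a finite set is fixed by two of the points (as a diameter) or three (as a circumcircle).
The farthest pair is P_1–P_2 with squared distance 389. The circle on this segment as diameter has centre (1, -0.5) and r² = 389/4 = 97.25.
Check P_3: distance² to centre = 88.25 ≤ 97.25, so it lies inside.
All remaining points lie in this disk, and no smaller disk contains both endpoints, so this is the minimum enclosing circle.
Diameter = 2r = 2√(97.25) ≈ 19.723.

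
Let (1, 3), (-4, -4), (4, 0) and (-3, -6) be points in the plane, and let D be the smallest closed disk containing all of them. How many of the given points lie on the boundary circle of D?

The minimum enclosing circle of a finite set is fixed by two of the points (as a diameter) or three (as a circumcircle).
The minimum enclosing circle is determined by three boundary points: (1, 3), (4, 0), (-3, -6).
Their circumcentre is (-17/26, -43/26) with r² = 8245/338.
The farthest remaining point (-4, -4) is at distance² 5645/338 ≤ 8245/338.
The points at distance exactly r from the centre are (1, 3), (4, 0), (-3, -6) — 3 points.

3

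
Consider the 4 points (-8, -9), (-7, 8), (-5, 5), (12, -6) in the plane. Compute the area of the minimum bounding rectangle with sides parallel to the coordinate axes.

x ranges over [-8, 12], width 20.
y ranges over [-9, 8], height 17.
Area = 20 × 17 = 340.

340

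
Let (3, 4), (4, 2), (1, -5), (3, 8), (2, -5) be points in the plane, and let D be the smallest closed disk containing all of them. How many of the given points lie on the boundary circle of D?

2

The minimum enclosing circle of a finite set is fixed by two of the points (as a diameter) or three (as a circumcircle).
The farthest pair is (1, -5)–(3, 8) with squared distance 173. The circle on this segment as diameter has centre (2, 1.5) and r² = 173/4 = 43.25.
Check (3, 4): distance² to centre = 7.25 ≤ 43.25, so it lies inside.
All remaining points lie in this disk, and no smaller disk contains both endpoints, so this is the minimum enclosing circle.
The points at distance exactly r from the centre are (1, -5), (3, 8) — 2 points.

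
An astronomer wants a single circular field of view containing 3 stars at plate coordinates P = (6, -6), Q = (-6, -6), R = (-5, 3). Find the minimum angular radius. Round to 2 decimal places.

Side lengths²: PQ² = 144, PR² = 202, QR² = 82.
Since PR² = 202 < 144 + 82 = 226, the triangle is acute, so the smallest enclosing circle is the circumcircle.
Circumcentre = (0, -19/9), r² = 4141/81.
r = √(4141/81) ≈ 7.15.

7.15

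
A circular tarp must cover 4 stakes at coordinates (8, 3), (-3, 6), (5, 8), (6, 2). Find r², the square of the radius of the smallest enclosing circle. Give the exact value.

The minimum enclosing circle of a finite set is fixed by two of the points (as a diameter) or three (as a circumcircle).
The farthest pair is (8, 3)–(-3, 6) with squared distance 130. The circle on this segment as diameter has centre (2.5, 4.5) and r² = 130/4 = 32.5.
Check (5, 8): distance² to centre = 18.5 ≤ 32.5, so it lies inside.
All remaining points lie in this disk, and no smaller disk contains both endpoints, so this is the minimum enclosing circle.

32.5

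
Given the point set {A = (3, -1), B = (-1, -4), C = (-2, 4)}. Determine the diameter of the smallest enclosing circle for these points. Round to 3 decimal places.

8.144

Side lengths²: AB² = 25, AC² = 50, BC² = 65.
Since BC² = 65 < 50 + 25 = 75, the triangle is acute, so the smallest enclosing circle is the circumcircle.
Circumcentre = (-13/14, 1/14), r² = 1625/98.
Diameter = 2r = 2√(1625/98) ≈ 8.144.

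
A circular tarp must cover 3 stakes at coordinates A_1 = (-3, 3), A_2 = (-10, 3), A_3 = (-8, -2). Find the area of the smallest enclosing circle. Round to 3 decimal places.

45.553

Side lengths²: A_1A_2² = 49, A_1A_3² = 50, A_2A_3² = 29.
Since A_1A_3² = 50 < 49 + 29 = 78, the triangle is acute, so the smallest enclosing circle is the circumcircle.
Circumcentre = (-6.5, 1.5), r² = 14.5.
Area = π·r² = π·14.5 ≈ 45.553.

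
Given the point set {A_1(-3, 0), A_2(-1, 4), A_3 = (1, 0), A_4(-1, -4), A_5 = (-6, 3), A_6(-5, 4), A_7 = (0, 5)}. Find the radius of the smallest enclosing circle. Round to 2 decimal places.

4.74

A smallest enclosing disk is always determined by at most three of the input points on its boundary.
The minimum enclosing circle is determined by three boundary points: A_4, A_5, A_7.
Their circumcentre is (-49/26, 17/26) with r² = 7585/338.
The farthest remaining point A_6 is at distance² 7065/338 ≤ 7585/338.
r = √(7585/338) ≈ 4.74.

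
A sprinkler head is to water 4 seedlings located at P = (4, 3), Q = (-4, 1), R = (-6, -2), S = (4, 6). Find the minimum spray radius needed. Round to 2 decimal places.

6.40

The minimum enclosing circle of a finite set is fixed by two of the points (as a diameter) or three (as a circumcircle).
The farthest pair is R–S with squared distance 164. The circle on this segment as diameter has centre (-1, 2) and r² = 164/4 = 41.
Check P: distance² to centre = 26 ≤ 41, so it lies inside.
All remaining points lie in this disk, and no smaller disk contains both endpoints, so this is the minimum enclosing circle.
r = √41 ≈ 6.40.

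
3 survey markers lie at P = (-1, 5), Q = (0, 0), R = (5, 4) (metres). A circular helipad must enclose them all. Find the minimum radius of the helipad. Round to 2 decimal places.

3.42

Side lengths²: PQ² = 26, PR² = 37, QR² = 41.
Since QR² = 41 < 37 + 26 = 63, the triangle is acute, so the smallest enclosing circle is the circumcircle.
Circumcentre = (101/58, 171/58), r² = 19721/1682.
r = √(19721/1682) ≈ 3.42.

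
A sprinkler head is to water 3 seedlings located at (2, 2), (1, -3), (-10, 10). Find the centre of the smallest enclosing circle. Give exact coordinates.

Call the three points A, B, C in the order given.
Side lengths²: AB² = 26, AC² = 208, BC² = 290.
Since BC² = 290 ≥ 208 + 26 = 234, the angle opposite BC is not acute, so the smallest enclosing circle has BC as diameter.
Centre = midpoint of BC = (-4.5, 3.5), r² = 290/4 = 72.5.
Centre = (-4.5, 3.5).

(-4.5, 3.5)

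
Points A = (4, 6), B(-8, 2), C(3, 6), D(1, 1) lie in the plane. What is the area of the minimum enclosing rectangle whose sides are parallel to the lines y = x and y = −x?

80

In coordinates u = x + y, v = x − y the rectangle is axis-aligned; the map (x,y)→(u,v) scales areas by 2.
u-values: 10, -6, 9, 2; range = 10 − (-6) = 16.
v-values: -2, -10, -3, 0; range = 0 − (-10) = 10.
Area = (16 × 10) / 2 = 80.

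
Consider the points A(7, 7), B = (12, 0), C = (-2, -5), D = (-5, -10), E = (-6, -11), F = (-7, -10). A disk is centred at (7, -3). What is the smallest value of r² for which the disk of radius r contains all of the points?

The required radius is the distance from (7, -3) to the farthest point.
Squared distances: 100, 34, 85, 193, 233, 245.
Maximum is 245, attained at F.

245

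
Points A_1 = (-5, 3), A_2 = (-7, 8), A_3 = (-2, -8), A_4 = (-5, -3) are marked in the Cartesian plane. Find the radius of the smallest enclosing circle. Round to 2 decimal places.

The minimum enclosing circle of a finite set is fixed by two of the points (as a diameter) or three (as a circumcircle).
The farthest pair is A_2–A_3 with squared distance 281. The circle on this segment as diameter has centre (-4.5, 0) and r² = 281/4 = 70.25.
Check A_1: distance² to centre = 9.25 ≤ 70.25, so it lies inside.
All remaining points lie in this disk, and no smaller disk contains both endpoints, so this is the minimum enclosing circle.
r = √(70.25) ≈ 8.38.

8.38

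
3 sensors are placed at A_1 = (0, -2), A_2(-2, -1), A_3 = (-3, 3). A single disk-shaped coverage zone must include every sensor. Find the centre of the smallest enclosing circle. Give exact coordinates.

Side lengths²: A_1A_2² = 5, A_1A_3² = 34, A_2A_3² = 17.
Since A_1A_3² = 34 ≥ 17 + 5 = 22, the angle opposite A_1A_3 is not acute, so the smallest enclosing circle has A_1A_3 as diameter.
Centre = midpoint of A_1A_3 = (-1.5, 0.5), r² = 34/4 = 8.5.
Centre = (-1.5, 0.5).

(-1.5, 0.5)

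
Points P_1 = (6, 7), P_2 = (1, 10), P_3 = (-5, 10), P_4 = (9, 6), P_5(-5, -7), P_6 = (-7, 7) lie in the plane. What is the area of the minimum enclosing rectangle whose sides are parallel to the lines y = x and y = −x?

243

In coordinates u = x + y, v = x − y the rectangle is axis-aligned; the map (x,y)→(u,v) scales areas by 2.
u-values: 13, 11, 5, 15, -12, 0; range = 15 − (-12) = 27.
v-values: -1, -9, -15, 3, 2, -14; range = 3 − (-15) = 18.
Area = (27 × 18) / 2 = 243.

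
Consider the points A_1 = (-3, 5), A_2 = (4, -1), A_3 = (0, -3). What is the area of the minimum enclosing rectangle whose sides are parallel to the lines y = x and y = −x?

In coordinates u = x + y, v = x − y the rectangle is axis-aligned; the map (x,y)→(u,v) scales areas by 2.
u-values: 2, 3, -3; range = 3 − (-3) = 6.
v-values: -8, 5, 3; range = 5 − (-8) = 13.
Area = (6 × 13) / 2 = 39.

39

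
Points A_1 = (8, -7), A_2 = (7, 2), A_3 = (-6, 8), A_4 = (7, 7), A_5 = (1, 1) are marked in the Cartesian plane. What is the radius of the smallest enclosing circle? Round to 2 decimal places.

A smallest enclosing disk is always determined by at most three of the input points on its boundary.
The farthest pair is A_1–A_3 with squared distance 421. The circle on this segment as diameter has centre (1, 0.5) and r² = 421/4 = 105.25.
Check A_2: distance² to centre = 38.25 ≤ 105.25, so it lies inside.
All remaining points lie in this disk, and no smaller disk contains both endpoints, so this is the minimum enclosing circle.
r = √(105.25) ≈ 10.26.

10.26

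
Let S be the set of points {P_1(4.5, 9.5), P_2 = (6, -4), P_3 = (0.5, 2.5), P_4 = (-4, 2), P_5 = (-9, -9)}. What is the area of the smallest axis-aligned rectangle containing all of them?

x ranges over [-9, 6], width 15.
y ranges over [-9, 9.5], height 18.5.
Area = 15 × 18.5 = 277.5.

277.5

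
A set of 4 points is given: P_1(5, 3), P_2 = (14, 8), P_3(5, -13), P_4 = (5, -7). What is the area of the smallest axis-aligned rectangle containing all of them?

x ranges over [5, 14], width 9.
y ranges over [-13, 8], height 21.
Area = 9 × 21 = 189.

189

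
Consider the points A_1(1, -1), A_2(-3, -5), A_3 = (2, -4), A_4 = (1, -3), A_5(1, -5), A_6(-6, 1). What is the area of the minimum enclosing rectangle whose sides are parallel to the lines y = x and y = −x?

52

In coordinates u = x + y, v = x − y the rectangle is axis-aligned; the map (x,y)→(u,v) scales areas by 2.
u-values: 0, -8, -2, -2, -4, -5; range = 0 − (-8) = 8.
v-values: 2, 2, 6, 4, 6, -7; range = 6 − (-7) = 13.
Area = (8 × 13) / 2 = 52.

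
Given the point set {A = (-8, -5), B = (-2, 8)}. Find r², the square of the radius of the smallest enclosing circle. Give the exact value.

51.25

The smallest circle enclosing two points has them as diameter endpoints.
Centre = midpoint = (-5, 1.5); r² = |AB|²/4 = 205/4 = 51.25.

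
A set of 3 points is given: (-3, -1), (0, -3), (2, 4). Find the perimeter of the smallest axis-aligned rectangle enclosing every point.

24

Width = max x − min x = 2 − (-3) = 5.
Height = max y − min y = 4 − (-3) = 7.
Perimeter = 2(5 + 7) = 24.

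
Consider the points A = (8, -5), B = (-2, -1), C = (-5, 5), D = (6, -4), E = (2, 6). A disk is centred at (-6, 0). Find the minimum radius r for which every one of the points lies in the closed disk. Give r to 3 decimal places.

14.866

The required radius is the distance from (-6, 0) to the farthest point.
Squared distances: 221, 17, 26, 160, 100.
Maximum is 221, attained at A.
r = √221 ≈ 14.866.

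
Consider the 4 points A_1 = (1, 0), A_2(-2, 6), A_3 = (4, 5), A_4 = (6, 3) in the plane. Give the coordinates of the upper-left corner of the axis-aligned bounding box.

(-2, 6)

x-range [-2, 6], y-range [0, 6].
The upper-left corner is (-2, 6).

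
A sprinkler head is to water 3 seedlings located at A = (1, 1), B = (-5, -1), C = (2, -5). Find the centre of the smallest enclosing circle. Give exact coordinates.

(-45/38, -93/38)

Side lengths²: AB² = 40, AC² = 37, BC² = 65.
Since BC² = 65 < 40 + 37 = 77, the triangle is acute, so the smallest enclosing circle is the circumcircle.
Circumcentre = (-45/38, -93/38), r² = 12025/722.
Centre = (-45/38, -93/38).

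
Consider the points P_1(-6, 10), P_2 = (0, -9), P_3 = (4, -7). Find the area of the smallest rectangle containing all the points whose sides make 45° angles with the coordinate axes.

In coordinates u = x + y, v = x − y the rectangle is axis-aligned; the map (x,y)→(u,v) scales areas by 2.
u-values: 4, -9, -3; range = 4 − (-9) = 13.
v-values: -16, 9, 11; range = 11 − (-16) = 27.
Area = (13 × 27) / 2 = 175.5.

175.5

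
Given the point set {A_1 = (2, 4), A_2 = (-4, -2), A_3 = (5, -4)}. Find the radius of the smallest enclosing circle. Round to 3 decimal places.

Side lengths²: A_1A_2² = 72, A_1A_3² = 73, A_2A_3² = 85.
Since A_2A_3² = 85 < 73 + 72 = 145, the triangle is acute, so the smallest enclosing circle is the circumcircle.
Circumcentre = (21/22, -21/22), r² = 6205/242.
r = √(6205/242) ≈ 5.064.

5.064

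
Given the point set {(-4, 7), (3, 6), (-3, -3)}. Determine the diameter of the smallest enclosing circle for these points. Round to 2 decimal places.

11.14

Call the three points A, B, C in the order given.
Side lengths²: AB² = 50, AC² = 101, BC² = 117.
Since BC² = 117 < 101 + 50 = 151, the triangle is acute, so the smallest enclosing circle is the circumcircle.
Circumcentre = (-51/46, 103/46), r² = 32825/1058.
Diameter = 2r = 2√(32825/1058) ≈ 11.14.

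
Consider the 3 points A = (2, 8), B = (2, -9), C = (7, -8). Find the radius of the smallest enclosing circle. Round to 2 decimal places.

8.55

Side lengths²: AB² = 289, AC² = 281, BC² = 26.
Since AB² = 289 < 281 + 26 = 307, the triangle is acute, so the smallest enclosing circle is the circumcircle.
Circumcentre = (2.9, -0.5), r² = 73.06.
r = √(73.06) ≈ 8.55.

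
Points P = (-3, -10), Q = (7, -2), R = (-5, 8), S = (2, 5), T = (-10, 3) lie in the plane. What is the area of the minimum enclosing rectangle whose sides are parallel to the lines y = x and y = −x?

220

In coordinates u = x + y, v = x − y the rectangle is axis-aligned; the map (x,y)→(u,v) scales areas by 2.
u-values: -13, 5, 3, 7, -7; range = 7 − (-13) = 20.
v-values: 7, 9, -13, -3, -13; range = 9 − (-13) = 22.
Area = (20 × 22) / 2 = 220.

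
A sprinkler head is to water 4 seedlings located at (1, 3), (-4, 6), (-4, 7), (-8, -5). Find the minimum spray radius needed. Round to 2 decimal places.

The minimum enclosing circle of a finite set is fixed by two of the points (as a diameter) or three (as a circumcircle).
The minimum enclosing circle is determined by three boundary points: (1, 3), (-4, 7), (-8, -5).
Their circumcentre is (-189/38, 25/38) with r² = 29725/722.
The farthest remaining point (-4, 6) is at distance² 21289/722 ≤ 29725/722.
r = √(29725/722) ≈ 6.42.

6.42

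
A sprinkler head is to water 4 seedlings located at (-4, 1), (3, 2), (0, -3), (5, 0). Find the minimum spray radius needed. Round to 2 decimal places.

4.53

A smallest enclosing disk is always determined by at most three of the input points on its boundary.
The farthest pair is (-4, 1)–(5, 0) with squared distance 82. The circle on this segment as diameter has centre (0.5, 0.5) and r² = 82/4 = 20.5.
Check (3, 2): distance² to centre = 8.5 ≤ 20.5, so it lies inside.
All remaining points lie in this disk, and no smaller disk contains both endpoints, so this is the minimum enclosing circle.
r = √(20.5) ≈ 4.53.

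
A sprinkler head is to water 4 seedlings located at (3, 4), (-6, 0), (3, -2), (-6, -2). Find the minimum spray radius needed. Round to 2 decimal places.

5.41

By Welzl's lemma the MEC is supported by two points (diametrically opposite) or three points (on a circumcircle).
The farthest pair is (3, 4)–(-6, -2) with squared distance 117. The circle on this segment as diameter has centre (-1.5, 1) and r² = 117/4 = 29.25.
Check (-6, 0): distance² to centre = 21.25 ≤ 29.25, so it lies inside.
All remaining points lie in this disk, and no smaller disk contains both endpoints, so this is the minimum enclosing circle.
r = √(29.25) ≈ 5.41.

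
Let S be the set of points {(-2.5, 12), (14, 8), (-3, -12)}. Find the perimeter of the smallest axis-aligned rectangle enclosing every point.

Width = max x − min x = 14 − (-3) = 17.
Height = max y − min y = 12 − (-12) = 24.
Perimeter = 2(17 + 24) = 82.

82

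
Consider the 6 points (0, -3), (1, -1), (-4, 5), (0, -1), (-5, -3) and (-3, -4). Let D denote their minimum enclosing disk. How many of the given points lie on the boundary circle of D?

The minimum enclosing circle is determined by three boundary points: (0, -3), (-4, 5), (-3, -4).
Their circumcentre is (-20/7, 4/7) with r² = 1025/49.
The farthest remaining point (1, -1) is at distance² 850/49 ≤ 1025/49.
The points at distance exactly r from the centre are (0, -3), (-4, 5), (-3, -4) — 3 points.

3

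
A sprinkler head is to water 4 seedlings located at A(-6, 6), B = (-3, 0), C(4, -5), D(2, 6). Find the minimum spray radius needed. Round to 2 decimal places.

7.43

The minimum enclosing circle of a finite set is fixed by two of the points (as a diameter) or three (as a circumcircle).
The farthest pair is A–C with squared distance 221. The circle on this segment as diameter has centre (-1, 0.5) and r² = 221/4 = 55.25.
Check B: distance² to centre = 4.25 ≤ 55.25, so it lies inside.
All remaining points lie in this disk, and no smaller disk contains both endpoints, so this is the minimum enclosing circle.
r = √(55.25) ≈ 7.43.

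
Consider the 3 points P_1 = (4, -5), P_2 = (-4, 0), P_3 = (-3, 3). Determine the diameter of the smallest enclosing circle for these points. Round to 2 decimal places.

10.63

Side lengths²: P_1P_2² = 89, P_1P_3² = 113, P_2P_3² = 10.
Since P_1P_3² = 113 ≥ 89 + 10 = 99, the angle opposite P_1P_3 is not acute, so the smallest enclosing circle has P_1P_3 as diameter.
Centre = midpoint of P_1P_3 = (0.5, -1), r² = 113/4 = 28.25.
Diameter = 2r = 2√(28.25) ≈ 10.63.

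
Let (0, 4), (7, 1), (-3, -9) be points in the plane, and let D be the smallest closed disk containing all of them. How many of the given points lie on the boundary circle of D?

3

Call the three points A, B, C in the order given.
Side lengths²: AB² = 58, AC² = 178, BC² = 200.
Since BC² = 200 < 178 + 58 = 236, the triangle is acute, so the smallest enclosing circle is the circumcircle.
Circumcentre = (1.1, -3.1), r² = 51.62.
The points at distance exactly r from the centre are (0, 4), (7, 1), (-3, -9) — 3 points.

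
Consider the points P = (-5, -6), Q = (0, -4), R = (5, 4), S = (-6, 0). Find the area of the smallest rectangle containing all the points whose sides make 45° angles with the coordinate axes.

In coordinates u = x + y, v = x − y the rectangle is axis-aligned; the map (x,y)→(u,v) scales areas by 2.
u-values: -11, -4, 9, -6; range = 9 − (-11) = 20.
v-values: 1, 4, 1, -6; range = 4 − (-6) = 10.
Area = (20 × 10) / 2 = 100.

100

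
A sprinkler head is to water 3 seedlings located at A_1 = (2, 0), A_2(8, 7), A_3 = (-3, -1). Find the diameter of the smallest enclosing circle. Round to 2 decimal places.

Side lengths²: A_1A_2² = 85, A_1A_3² = 26, A_2A_3² = 185.
Since A_2A_3² = 185 ≥ 85 + 26 = 111, the angle opposite A_2A_3 is not acute, so the smallest enclosing circle has A_2A_3 as diameter.
Centre = midpoint of A_2A_3 = (2.5, 3), r² = 185/4 = 46.25.
Diameter = 2r = 2√(46.25) ≈ 13.60.

13.60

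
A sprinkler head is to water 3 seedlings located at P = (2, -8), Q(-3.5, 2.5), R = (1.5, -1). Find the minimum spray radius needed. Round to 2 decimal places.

Side lengths²: PQ² = 140.5, PR² = 49.25, QR² = 37.25.
Since PQ² = 140.5 ≥ 49.25 + 37.25 = 86.5, the angle opposite PQ is not acute, so the smallest enclosing circle has PQ as diameter.
Centre = midpoint of PQ = (-0.75, -2.75), r² = 140.5/4 = 35.125.
r = √(35.125) ≈ 5.93.

5.93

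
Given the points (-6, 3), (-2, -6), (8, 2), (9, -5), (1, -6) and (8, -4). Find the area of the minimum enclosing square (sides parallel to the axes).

225

The bounding box has width 15 and height 9.
An axis-aligned square enclosing the set must have side ≥ max(width, height).
So the minimum side is max(15, 9) = 15.
Area = 15² = 225.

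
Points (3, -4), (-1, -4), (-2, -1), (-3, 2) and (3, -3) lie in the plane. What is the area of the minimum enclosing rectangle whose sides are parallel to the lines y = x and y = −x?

In coordinates u = x + y, v = x − y the rectangle is axis-aligned; the map (x,y)→(u,v) scales areas by 2.
u-values: -1, -5, -3, -1, 0; range = 0 − (-5) = 5.
v-values: 7, 3, -1, -5, 6; range = 7 − (-5) = 12.
Area = (5 × 12) / 2 = 30.

30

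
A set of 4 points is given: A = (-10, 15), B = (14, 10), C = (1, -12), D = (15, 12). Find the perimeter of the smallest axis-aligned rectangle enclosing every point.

Width = max x − min x = 15 − (-10) = 25.
Height = max y − min y = 15 − (-12) = 27.
Perimeter = 2(25 + 27) = 104.

104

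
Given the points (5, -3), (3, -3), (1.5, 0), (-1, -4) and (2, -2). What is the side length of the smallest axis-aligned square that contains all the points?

6

The bounding box has width 6 and height 4.
An axis-aligned square enclosing the set must have side ≥ max(width, height).
So the minimum side is max(6, 4) = 6.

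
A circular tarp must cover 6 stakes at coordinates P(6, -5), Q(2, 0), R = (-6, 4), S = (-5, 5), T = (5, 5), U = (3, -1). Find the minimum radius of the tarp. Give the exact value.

7.5

The farthest pair is P–R with squared distance 225. The circle on this segment as diameter has centre (0, -0.5) and r² = 225/4 = 56.25.
Check Q: distance² to centre = 4.25 ≤ 56.25, so it lies inside.
All remaining points lie in this disk, and no smaller disk contains both endpoints, so this is the minimum enclosing circle.
r = √(56.25) = 7.5.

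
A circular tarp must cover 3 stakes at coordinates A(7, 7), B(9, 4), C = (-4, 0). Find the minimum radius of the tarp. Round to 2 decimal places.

6.80

Side lengths²: AB² = 13, AC² = 170, BC² = 185.
Since BC² = 185 ≥ 170 + 13 = 183, the angle opposite BC is not acute, so the smallest enclosing circle has BC as diameter.
Centre = midpoint of BC = (2.5, 2), r² = 185/4 = 46.25.
r = √(46.25) ≈ 6.80.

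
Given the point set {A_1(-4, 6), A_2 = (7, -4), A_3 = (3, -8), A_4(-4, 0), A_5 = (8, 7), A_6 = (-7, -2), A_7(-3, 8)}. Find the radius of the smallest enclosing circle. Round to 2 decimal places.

The minimum enclosing circle of a finite set is fixed by two of the points (as a diameter) or three (as a circumcircle).
The minimum enclosing circle is determined by three boundary points: A_3, A_5, A_6.
Their circumcentre is (1.5, 5/6) with r² = 1445/18.
The farthest remaining point A_7 is at distance² 1289/18 ≤ 1445/18.
r = √(1445/18) ≈ 8.96.

8.96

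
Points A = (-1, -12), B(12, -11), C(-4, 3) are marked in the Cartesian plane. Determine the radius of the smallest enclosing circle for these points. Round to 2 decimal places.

10.63

Side lengths²: AB² = 170, AC² = 234, BC² = 452.
Since BC² = 452 ≥ 234 + 170 = 404, the angle opposite BC is not acute, so the smallest enclosing circle has BC as diameter.
Centre = midpoint of BC = (4, -4), r² = 452/4 = 113.
r = √113 ≈ 10.63.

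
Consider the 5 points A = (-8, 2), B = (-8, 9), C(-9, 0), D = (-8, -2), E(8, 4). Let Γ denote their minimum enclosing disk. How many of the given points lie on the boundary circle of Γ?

3

The minimum enclosing circle of a finite set is fixed by two of the points (as a diameter) or three (as a circumcircle).
The minimum enclosing circle is determined by three boundary points: B, D, E.
Their circumcentre is (-0.9375, 3.5) with r² = 80.12890625.
The farthest remaining point C is at distance² 77.25390625 ≤ 80.12890625.
The points at distance exactly r from the centre are B, D, E — 3 points.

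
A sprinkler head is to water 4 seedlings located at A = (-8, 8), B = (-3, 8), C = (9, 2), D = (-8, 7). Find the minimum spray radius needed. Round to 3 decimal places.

The farthest pair is A–C with squared distance 325. The circle on this segment as diameter has centre (0.5, 5) and r² = 325/4 = 81.25.
Check B: distance² to centre = 21.25 ≤ 81.25, so it lies inside.
All remaining points lie in this disk, and no smaller disk contains both endpoints, so this is the minimum enclosing circle.
r = √(81.25) ≈ 9.014.

9.014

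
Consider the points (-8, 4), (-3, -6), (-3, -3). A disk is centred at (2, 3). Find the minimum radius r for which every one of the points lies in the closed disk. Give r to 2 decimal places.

The required radius is the distance from (2, 3) to the farthest point.
Squared distances: 101, 106, 61.
Maximum is 106, attained at (-3, -6).
r = √106 ≈ 10.30.

10.30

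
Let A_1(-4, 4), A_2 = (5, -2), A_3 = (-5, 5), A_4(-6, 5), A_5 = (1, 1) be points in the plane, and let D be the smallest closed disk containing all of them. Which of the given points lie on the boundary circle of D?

A smallest enclosing disk is always determined by at most three of the input points on its boundary.
The farthest pair is A_2–A_4 with squared distance 170. The circle on this segment as diameter has centre (-0.5, 1.5) and r² = 170/4 = 42.5.
Check A_1: distance² to centre = 18.5 ≤ 42.5, so it lies inside.
All remaining points lie in this disk, and no smaller disk contains both endpoints, so this is the minimum enclosing circle.
The points at distance exactly r from the centre are A_2, A_4 — 2 points.

A_2, A_4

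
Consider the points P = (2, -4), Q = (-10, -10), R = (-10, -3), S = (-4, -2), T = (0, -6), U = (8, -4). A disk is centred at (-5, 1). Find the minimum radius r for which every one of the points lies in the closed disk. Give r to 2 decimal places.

The required radius is the distance from (-5, 1) to the farthest point.
Squared distances: 74, 146, 41, 10, 74, 194.
Maximum is 194, attained at U.
r = √194 ≈ 13.93.

13.93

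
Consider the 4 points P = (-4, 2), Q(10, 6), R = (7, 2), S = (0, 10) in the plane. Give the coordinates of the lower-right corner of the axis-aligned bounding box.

x-range [-4, 10], y-range [2, 10].
The lower-right corner is (10, 2).

(10, 2)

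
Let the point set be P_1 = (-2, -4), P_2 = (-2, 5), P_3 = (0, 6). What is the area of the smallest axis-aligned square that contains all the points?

The bounding box has width 2 and height 10.
An axis-aligned square enclosing the set must have side ≥ max(width, height).
So the minimum side is max(2, 10) = 10.
Area = 10² = 100.

100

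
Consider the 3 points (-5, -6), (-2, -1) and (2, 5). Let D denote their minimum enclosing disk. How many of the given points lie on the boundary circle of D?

Call the three points A, B, C in the order given.
Side lengths²: AB² = 34, AC² = 170, BC² = 52.
Since AC² = 170 ≥ 52 + 34 = 86, the angle opposite AC is not acute, so the smallest enclosing circle has AC as diameter.
Centre = midpoint of AC = (-1.5, -0.5), r² = 170/4 = 42.5.
The points at distance exactly r from the centre are (-5, -6), (2, 5) — 2 points.

2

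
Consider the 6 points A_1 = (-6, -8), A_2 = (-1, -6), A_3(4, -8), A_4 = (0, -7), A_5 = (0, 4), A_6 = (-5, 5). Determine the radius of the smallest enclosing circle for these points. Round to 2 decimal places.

By Welzl's lemma the MEC is supported by two points (diametrically opposite) or three points (on a circumcircle).
The minimum enclosing circle is determined by three boundary points: A_1, A_3, A_6.
Their circumcentre is (-1, -24/13) with r² = 10625/169.
The farthest remaining point A_5 is at distance² 5945/169 ≤ 10625/169.
r = √(10625/169) ≈ 7.93.

7.93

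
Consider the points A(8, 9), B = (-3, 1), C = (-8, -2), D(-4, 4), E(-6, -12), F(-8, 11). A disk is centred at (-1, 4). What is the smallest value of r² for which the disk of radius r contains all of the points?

The required radius is the distance from (-1, 4) to the farthest point.
Squared distances: 106, 13, 85, 9, 281, 98.
Maximum is 281, attained at E.

281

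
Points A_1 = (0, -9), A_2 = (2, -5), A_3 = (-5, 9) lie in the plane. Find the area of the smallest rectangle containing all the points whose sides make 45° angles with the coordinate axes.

149.5

In coordinates u = x + y, v = x − y the rectangle is axis-aligned; the map (x,y)→(u,v) scales areas by 2.
u-values: -9, -3, 4; range = 4 − (-9) = 13.
v-values: 9, 7, -14; range = 9 − (-14) = 23.
Area = (13 × 23) / 2 = 149.5.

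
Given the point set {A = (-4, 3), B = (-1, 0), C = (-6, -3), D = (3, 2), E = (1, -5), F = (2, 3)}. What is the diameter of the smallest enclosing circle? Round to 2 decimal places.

A smallest enclosing disk is always determined by at most three of the input points on its boundary.
The farthest pair is C–D with squared distance 106. The circle on this segment as diameter has centre (-1.5, -0.5) and r² = 106/4 = 26.5.
Check A: distance² to centre = 18.5 ≤ 26.5, so it lies inside.
All remaining points lie in this disk, and no smaller disk contains both endpoints, so this is the minimum enclosing circle.
Diameter = 2r = 2√(26.5) ≈ 10.30.

10.30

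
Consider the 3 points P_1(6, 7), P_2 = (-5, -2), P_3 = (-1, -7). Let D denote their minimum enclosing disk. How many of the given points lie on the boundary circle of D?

Side lengths²: P_1P_2² = 202, P_1P_3² = 245, P_2P_3² = 41.
Since P_1P_3² = 245 ≥ 202 + 41 = 243, the angle opposite P_1P_3 is not acute, so the smallest enclosing circle has P_1P_3 as diameter.
Centre = midpoint of P_1P_3 = (2.5, 0), r² = 245/4 = 61.25.
The points at distance exactly r from the centre are P_1, P_3 — 2 points.

2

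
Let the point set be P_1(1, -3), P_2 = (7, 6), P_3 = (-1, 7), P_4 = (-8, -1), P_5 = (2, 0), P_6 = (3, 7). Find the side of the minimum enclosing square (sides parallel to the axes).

The bounding box has width 15 and height 10.
An axis-aligned square enclosing the set must have side ≥ max(width, height).
So the minimum side is max(15, 10) = 15.

15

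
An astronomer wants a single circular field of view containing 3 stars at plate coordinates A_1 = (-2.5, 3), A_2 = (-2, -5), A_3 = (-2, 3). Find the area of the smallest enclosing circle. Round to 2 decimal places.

50.46

Side lengths²: A_1A_2² = 64.25, A_1A_3² = 0.25, A_2A_3² = 64.
Since A_1A_2² = 64.25 ≥ 64 + 0.25 = 64.25, the angle opposite A_1A_2 is not acute, so the smallest enclosing circle has A_1A_2 as diameter.
Centre = midpoint of A_1A_2 = (-2.25, -1), r² = 64.25/4 = 16.0625.
Area = π·r² = π·16.0625 ≈ 50.46.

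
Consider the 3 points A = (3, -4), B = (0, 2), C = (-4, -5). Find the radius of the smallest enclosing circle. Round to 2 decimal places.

Side lengths²: AB² = 45, AC² = 50, BC² = 65.
Since BC² = 65 < 50 + 45 = 95, the triangle is acute, so the smallest enclosing circle is the circumcircle.
Circumcentre = (-5/6, -13/6), r² = 325/18.
r = √(325/18) ≈ 4.25.

4.25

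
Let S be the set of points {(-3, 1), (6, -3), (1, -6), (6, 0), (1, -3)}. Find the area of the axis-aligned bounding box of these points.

x ranges over [-3, 6], width 9.
y ranges over [-6, 1], height 7.
Area = 9 × 7 = 63.

63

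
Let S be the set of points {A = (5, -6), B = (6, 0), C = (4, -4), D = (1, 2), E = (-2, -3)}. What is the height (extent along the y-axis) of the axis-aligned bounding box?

8

max y = 2, min y = -6, so height = 8.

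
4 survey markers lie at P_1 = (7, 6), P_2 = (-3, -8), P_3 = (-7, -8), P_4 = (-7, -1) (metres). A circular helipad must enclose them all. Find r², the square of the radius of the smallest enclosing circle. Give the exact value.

The minimum enclosing circle of a finite set is fixed by two of the points (as a diameter) or three (as a circumcircle).
The farthest pair is P_1–P_3 with squared distance 392. The circle on this segment as diameter has centre (0, -1) and r² = 392/4 = 98.
Check P_2: distance² to centre = 58 ≤ 98, so it lies inside.
All remaining points lie in this disk, and no smaller disk contains both endpoints, so this is the minimum enclosing circle.

98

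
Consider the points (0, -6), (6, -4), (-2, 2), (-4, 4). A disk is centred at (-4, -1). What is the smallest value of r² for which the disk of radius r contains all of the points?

109

The required radius is the distance from (-4, -1) to the farthest point.
Squared distances: 41, 109, 13, 25.
Maximum is 109, attained at (6, -4).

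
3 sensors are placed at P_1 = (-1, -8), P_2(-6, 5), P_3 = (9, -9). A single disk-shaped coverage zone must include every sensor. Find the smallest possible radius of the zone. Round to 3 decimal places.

10.259

Side lengths²: P_1P_2² = 194, P_1P_3² = 101, P_2P_3² = 421.
Since P_2P_3² = 421 ≥ 194 + 101 = 295, the angle opposite P_2P_3 is not acute, so the smallest enclosing circle has P_2P_3 as diameter.
Centre = midpoint of P_2P_3 = (1.5, -2), r² = 421/4 = 105.25.
r = √(105.25) ≈ 10.259.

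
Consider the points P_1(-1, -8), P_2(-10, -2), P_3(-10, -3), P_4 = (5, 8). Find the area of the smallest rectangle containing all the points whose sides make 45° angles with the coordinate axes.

195

In coordinates u = x + y, v = x − y the rectangle is axis-aligned; the map (x,y)→(u,v) scales areas by 2.
u-values: -9, -12, -13, 13; range = 13 − (-13) = 26.
v-values: 7, -8, -7, -3; range = 7 − (-8) = 15.
Area = (26 × 15) / 2 = 195.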